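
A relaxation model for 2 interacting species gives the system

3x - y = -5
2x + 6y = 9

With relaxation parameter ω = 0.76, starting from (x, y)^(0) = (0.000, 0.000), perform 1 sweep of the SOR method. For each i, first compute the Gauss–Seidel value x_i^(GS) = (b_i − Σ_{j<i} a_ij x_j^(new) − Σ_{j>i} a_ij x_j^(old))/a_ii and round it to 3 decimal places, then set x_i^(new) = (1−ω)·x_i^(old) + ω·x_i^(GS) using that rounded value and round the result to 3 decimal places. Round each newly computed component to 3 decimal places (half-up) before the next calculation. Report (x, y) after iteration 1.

Iteration 1:
  x: GS value = (-5 - (-1)·0.000) / (3) = -1.667;  x ← (1−ω)·0.000 + ω·-1.667 = -1.267
  y: GS value = (9 - (2)·-1.267) / (6) = 1.922;  y ← (1−ω)·0.000 + ω·1.922 = 1.461

(-1.267, 1.461)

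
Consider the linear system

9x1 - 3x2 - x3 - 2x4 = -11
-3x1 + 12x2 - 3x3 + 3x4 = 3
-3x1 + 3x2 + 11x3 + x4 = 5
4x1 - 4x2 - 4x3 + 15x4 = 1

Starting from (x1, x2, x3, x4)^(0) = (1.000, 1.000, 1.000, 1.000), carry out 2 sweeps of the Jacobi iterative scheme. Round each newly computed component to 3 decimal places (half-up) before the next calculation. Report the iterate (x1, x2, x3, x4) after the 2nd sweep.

(-0.941, 0.119, 0.136, 0.445)

Iteration 1:
  x1 = (-11 - (-3)·1.000 - (-1)·1.000 - (-2)·1.000) / (9) = -0.556
  x2 = (3 - (-3)·1.000 - (-3)·1.000 - (3)·1.000) / (12) = 0.500
  x3 = (5 - (-3)·1.000 - (3)·1.000 - (1)·1.000) / (11) = 0.364
  x4 = (1 - (4)·1.000 - (-4)·1.000 - (-4)·1.000) / (15) = 0.333
Iteration 2:
  x1 = (-11 - (-3)·0.500 - (-1)·0.364 - (-2)·0.333) / (9) = -0.941
  x2 = (3 - (-3)·-0.556 - (-3)·0.364 - (3)·0.333) / (12) = 0.119
  x3 = (5 - (-3)·-0.556 - (3)·0.500 - (1)·0.333) / (11) = 0.136
  x4 = (1 - (4)·-0.556 - (-4)·0.500 - (-4)·0.364) / (15) = 0.445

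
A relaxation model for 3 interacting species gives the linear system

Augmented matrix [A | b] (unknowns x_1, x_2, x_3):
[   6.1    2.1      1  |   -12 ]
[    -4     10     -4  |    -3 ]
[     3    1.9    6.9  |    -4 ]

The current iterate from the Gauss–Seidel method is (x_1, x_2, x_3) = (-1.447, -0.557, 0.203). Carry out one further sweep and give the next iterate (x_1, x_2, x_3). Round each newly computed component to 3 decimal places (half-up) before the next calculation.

One sweep:
  x_1 = (-12 - (2.1)·-0.557 - (1)·0.203) / (6.1) = -1.809
  x_2 = (-3 - (-4)·-1.809 - (-4)·0.203) / (10) = -0.942
  x_3 = (-4 - (3)·-1.809 - (1.9)·-0.942) / (6.9) = 0.466

(-1.809, -0.942, 0.466)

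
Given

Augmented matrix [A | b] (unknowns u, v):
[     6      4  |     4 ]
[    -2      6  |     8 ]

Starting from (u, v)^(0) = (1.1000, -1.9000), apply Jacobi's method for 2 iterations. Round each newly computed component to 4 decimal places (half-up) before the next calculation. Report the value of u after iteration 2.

-0.4667

Iteration 1:
  u = (4 - (4)·-1.9000) / (6) = 1.9333
  v = (8 - (-2)·1.1000) / (6) = 1.7000
Iteration 2:
  u = (4 - (4)·1.7000) / (6) = -0.4667
  v = (8 - (-2)·1.9333) / (6) = 1.9778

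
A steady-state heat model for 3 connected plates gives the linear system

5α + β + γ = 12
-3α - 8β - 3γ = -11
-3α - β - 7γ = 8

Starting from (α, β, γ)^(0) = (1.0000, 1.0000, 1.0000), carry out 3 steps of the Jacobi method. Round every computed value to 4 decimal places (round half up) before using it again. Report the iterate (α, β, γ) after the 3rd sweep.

(2.5643, 1.1768, -2.4459)

Iteration 1:
  α = (12 - (1)·1.0000 - (1)·1.0000) / (5) = 2.0000
  β = (-11 - (-3)·1.0000 - (-3)·1.0000) / (-8) = 0.6250
  γ = (8 - (-3)·1.0000 - (-1)·1.0000) / (-7) = -1.7143
Iteration 2:
  α = (12 - (1)·0.6250 - (1)·-1.7143) / (5) = 2.6179
  β = (-11 - (-3)·2.0000 - (-3)·-1.7143) / (-8) = 1.2679
  γ = (8 - (-3)·2.0000 - (-1)·0.6250) / (-7) = -2.0893
Iteration 3:
  α = (12 - (1)·1.2679 - (1)·-2.0893) / (5) = 2.5643
  β = (-11 - (-3)·2.6179 - (-3)·-2.0893) / (-8) = 1.1768
  γ = (8 - (-3)·2.6179 - (-1)·1.2679) / (-7) = -2.4459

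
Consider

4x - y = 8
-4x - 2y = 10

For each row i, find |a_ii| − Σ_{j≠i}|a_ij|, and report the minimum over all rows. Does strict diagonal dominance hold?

row 1: |4| − (1) = 3
row 2: |-2| − (4) = -2
minimum over rows = -2 → not strictly diagonally dominant

-2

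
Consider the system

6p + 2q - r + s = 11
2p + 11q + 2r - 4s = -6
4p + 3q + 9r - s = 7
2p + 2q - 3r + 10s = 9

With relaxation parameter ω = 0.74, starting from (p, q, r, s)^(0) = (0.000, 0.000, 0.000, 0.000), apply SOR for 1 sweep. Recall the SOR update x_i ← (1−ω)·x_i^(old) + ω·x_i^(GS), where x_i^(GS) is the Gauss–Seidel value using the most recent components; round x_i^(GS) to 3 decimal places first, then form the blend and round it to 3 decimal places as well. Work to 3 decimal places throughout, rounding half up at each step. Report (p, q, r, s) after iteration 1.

(1.356, -0.586, 0.274, 0.613)

Iteration 1:
  p: GS value = (11 - (2)·0.000 - (-1)·0.000 - (1)·0.000) / (6) = 1.833;  p ← (1−ω)·0.000 + ω·1.833 = 1.356
  q: GS value = (-6 - (2)·1.356 - (2)·0.000 - (-4)·0.000) / (11) = -0.792;  q ← (1−ω)·0.000 + ω·-0.792 = -0.586
  r: GS value = (7 - (4)·1.356 - (3)·-0.586 - (-1)·0.000) / (9) = 0.370;  r ← (1−ω)·0.000 + ω·0.370 = 0.274
  s: GS value = (9 - (2)·1.356 - (2)·-0.586 - (-3)·0.274) / (10) = 0.828;  s ← (1−ω)·0.000 + ω·0.828 = 0.613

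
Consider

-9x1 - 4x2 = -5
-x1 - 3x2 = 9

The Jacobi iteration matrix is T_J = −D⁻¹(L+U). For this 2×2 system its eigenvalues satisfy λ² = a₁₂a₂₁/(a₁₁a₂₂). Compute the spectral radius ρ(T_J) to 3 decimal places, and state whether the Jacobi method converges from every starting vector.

a₁₂a₂₁/(a₁₁a₂₂) = (-4)·(-1) / ((-9)·(-3)) = 0.148148
ρ = √|0.148148| = √0.148148 = 0.385
ρ < 1, so Jacobi converges

0.385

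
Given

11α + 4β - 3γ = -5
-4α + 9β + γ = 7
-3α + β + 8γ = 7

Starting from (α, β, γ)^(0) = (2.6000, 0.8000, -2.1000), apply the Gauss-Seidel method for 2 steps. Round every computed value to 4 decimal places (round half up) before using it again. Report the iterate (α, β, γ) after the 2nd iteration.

Iteration 1:
  α = (-5 - (4)·0.8000 - (-3)·-2.1000) / (11) = -1.3182
  β = (7 - (-4)·-1.3182 - (1)·-2.1000) / (9) = 0.4252
  γ = (7 - (-3)·-1.3182 - (1)·0.4252) / (8) = 0.3275
Iteration 2:
  α = (-5 - (4)·0.4252 - (-3)·0.3275) / (11) = -0.5198
  β = (7 - (-4)·-0.5198 - (1)·0.3275) / (9) = 0.5104
  γ = (7 - (-3)·-0.5198 - (1)·0.5104) / (8) = 0.6163

(-0.5198, 0.5104, 0.6163)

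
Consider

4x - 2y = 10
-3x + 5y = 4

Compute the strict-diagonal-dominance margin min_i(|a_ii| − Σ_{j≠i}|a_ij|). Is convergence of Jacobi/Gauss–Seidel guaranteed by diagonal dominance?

row 1: |4| − (2) = 2
row 2: |5| − (3) = 2
minimum over rows = 2 → strictly diagonally dominant (convergence guaranteed)

2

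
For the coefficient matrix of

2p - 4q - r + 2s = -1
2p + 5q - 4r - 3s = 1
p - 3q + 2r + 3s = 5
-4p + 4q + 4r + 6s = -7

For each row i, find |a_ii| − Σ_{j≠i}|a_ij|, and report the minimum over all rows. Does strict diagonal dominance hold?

-6

row 1: |2| − (4+1+2) = -5
row 2: |5| − (2+4+3) = -4
row 3: |2| − (1+3+3) = -5
row 4: |6| − (4+4+4) = -6
minimum over rows = -6 → not strictly diagonally dominant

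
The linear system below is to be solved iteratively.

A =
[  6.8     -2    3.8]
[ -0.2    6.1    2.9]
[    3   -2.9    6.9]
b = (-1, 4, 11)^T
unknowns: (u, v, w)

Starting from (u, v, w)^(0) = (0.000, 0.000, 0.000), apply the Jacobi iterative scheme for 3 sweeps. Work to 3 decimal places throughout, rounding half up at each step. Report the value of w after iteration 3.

1.917

Iteration 1:
  u = (-1 - (-2)·0.000 - (3.8)·0.000) / (6.8) = -0.147
  v = (4 - (-0.2)·0.000 - (2.9)·0.000) / (6.1) = 0.656
  w = (11 - (3)·0.000 - (-2.9)·0.000) / (6.9) = 1.594
Iteration 2:
  u = (-1 - (-2)·0.656 - (3.8)·1.594) / (6.8) = -0.845
  v = (4 - (-0.2)·-0.147 - (2.9)·1.594) / (6.1) = -0.107
  w = (11 - (3)·-0.147 - (-2.9)·0.656) / (6.9) = 1.934
Iteration 3:
  u = (-1 - (-2)·-0.107 - (3.8)·1.934) / (6.8) = -1.259
  v = (4 - (-0.2)·-0.845 - (2.9)·1.934) / (6.1) = -0.291
  w = (11 - (3)·-0.845 - (-2.9)·-0.107) / (6.9) = 1.917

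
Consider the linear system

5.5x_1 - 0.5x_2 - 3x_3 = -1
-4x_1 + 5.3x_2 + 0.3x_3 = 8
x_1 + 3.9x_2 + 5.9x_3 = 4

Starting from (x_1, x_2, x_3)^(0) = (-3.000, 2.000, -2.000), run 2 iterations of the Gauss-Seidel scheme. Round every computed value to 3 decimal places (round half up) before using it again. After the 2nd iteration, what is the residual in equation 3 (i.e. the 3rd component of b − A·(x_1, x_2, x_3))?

Iteration 1:
  x_1 = (-1 - (-0.5)·2.000 - (-3)·-2.000) / (5.5) = -1.091
  x_2 = (8 - (-4)·-1.091 - (0.3)·-2.000) / (5.3) = 0.799
  x_3 = (4 - (1)·-1.091 - (3.9)·0.799) / (5.9) = 0.335
Iteration 2:
  x_1 = (-1 - (-0.5)·0.799 - (-3)·0.335) / (5.5) = 0.074
  x_2 = (8 - (-4)·0.074 - (0.3)·0.335) / (5.3) = 1.546
  x_3 = (4 - (1)·0.074 - (3.9)·1.546) / (5.9) = -0.357
Residual b − A·x = (-1.705, 0.209, 0.003)

0.003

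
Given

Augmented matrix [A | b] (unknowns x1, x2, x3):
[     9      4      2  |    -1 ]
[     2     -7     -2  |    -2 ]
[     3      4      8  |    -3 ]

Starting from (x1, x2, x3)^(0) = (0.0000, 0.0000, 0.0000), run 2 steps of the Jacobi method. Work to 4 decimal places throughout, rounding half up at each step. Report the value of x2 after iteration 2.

0.3611

Iteration 1:
  x1 = (-1 - (4)·0.0000 - (2)·0.0000) / (9) = -0.1111
  x2 = (-2 - (2)·0.0000 - (-2)·0.0000) / (-7) = 0.2857
  x3 = (-3 - (3)·0.0000 - (4)·0.0000) / (8) = -0.3750
Iteration 2:
  x1 = (-1 - (4)·0.2857 - (2)·-0.3750) / (9) = -0.1548
  x2 = (-2 - (2)·-0.1111 - (-2)·-0.3750) / (-7) = 0.3611
  x3 = (-3 - (3)·-0.1111 - (4)·0.2857) / (8) = -0.4762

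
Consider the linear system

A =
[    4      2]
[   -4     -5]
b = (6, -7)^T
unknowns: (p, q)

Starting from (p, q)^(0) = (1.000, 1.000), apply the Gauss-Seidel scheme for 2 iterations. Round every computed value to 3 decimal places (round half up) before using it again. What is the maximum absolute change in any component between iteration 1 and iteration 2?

Iteration 1:
  p = (6 - (2)·1.000) / (4) = 1.000
  q = (-7 - (-4)·1.000) / (-5) = 0.600
Iteration 2:
  p = (6 - (2)·0.600) / (4) = 1.200
  q = (-7 - (-4)·1.200) / (-5) = 0.440
Change: (0.200, -0.160) → max |·| = 0.200

0.200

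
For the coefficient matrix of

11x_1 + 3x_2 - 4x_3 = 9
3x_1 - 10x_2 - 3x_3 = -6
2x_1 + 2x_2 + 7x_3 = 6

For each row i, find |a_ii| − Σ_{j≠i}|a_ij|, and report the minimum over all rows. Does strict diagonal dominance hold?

3

row 1: |11| − (3+4) = 4
row 2: |-10| − (3+3) = 4
row 3: |7| − (2+2) = 3
minimum over rows = 3 → strictly diagonally dominant (convergence guaranteed)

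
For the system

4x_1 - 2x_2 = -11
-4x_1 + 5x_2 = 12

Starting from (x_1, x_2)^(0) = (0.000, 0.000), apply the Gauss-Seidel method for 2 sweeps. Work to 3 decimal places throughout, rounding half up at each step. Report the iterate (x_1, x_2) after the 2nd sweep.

Iteration 1:
  x_1 = (-11 - (-2)·0.000) / (4) = -2.750
  x_2 = (12 - (-4)·-2.750) / (5) = 0.200
Iteration 2:
  x_1 = (-11 - (-2)·0.200) / (4) = -2.650
  x_2 = (12 - (-4)·-2.650) / (5) = 0.280

(-2.650, 0.280)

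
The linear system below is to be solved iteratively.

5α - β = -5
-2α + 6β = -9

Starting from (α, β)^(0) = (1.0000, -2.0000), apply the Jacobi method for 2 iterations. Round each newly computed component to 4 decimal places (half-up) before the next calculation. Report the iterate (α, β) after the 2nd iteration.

Iteration 1:
  α = (-5 - (-1)·-2.0000) / (5) = -1.4000
  β = (-9 - (-2)·1.0000) / (6) = -1.1667
Iteration 2:
  α = (-5 - (-1)·-1.1667) / (5) = -1.2333
  β = (-9 - (-2)·-1.4000) / (6) = -1.9667

(-1.2333, -1.9667)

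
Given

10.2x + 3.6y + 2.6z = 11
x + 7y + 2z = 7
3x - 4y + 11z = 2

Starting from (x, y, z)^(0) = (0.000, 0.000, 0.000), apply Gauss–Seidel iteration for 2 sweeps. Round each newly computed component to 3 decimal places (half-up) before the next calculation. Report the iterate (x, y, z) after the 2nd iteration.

(0.730, 0.840, 0.288)

Iteration 1:
  x = (11 - (3.6)·0.000 - (2.6)·0.000) / (10.2) = 1.078
  y = (7 - (1)·1.078 - (2)·0.000) / (7) = 0.846
  z = (2 - (3)·1.078 - (-4)·0.846) / (11) = 0.195
Iteration 2:
  x = (11 - (3.6)·0.846 - (2.6)·0.195) / (10.2) = 0.730
  y = (7 - (1)·0.730 - (2)·0.195) / (7) = 0.840
  z = (2 - (3)·0.730 - (-4)·0.840) / (11) = 0.288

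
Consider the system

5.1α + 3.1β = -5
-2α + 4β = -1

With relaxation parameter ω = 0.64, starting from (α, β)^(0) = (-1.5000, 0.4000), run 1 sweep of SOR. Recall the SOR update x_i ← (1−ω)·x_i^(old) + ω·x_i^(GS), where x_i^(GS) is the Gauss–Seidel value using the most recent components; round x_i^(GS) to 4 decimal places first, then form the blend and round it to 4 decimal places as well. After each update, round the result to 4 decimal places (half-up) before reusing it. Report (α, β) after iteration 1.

(-1.3230, -0.4394)

Iteration 1:
  α: GS value = (-5 - (3.1)·0.4000) / (5.1) = -1.2235;  α ← (1−ω)·-1.5000 + ω·-1.2235 = -1.3230
  β: GS value = (-1 - (-2)·-1.3230) / (4) = -0.9115;  β ← (1−ω)·0.4000 + ω·-0.9115 = -0.4394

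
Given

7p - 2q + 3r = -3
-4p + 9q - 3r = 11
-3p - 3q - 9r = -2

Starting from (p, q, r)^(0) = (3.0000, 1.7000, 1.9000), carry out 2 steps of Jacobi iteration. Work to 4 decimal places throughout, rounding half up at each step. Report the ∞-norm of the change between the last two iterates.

Iteration 1:
  p = (-3 - (-2)·1.7000 - (3)·1.9000) / (7) = -0.7571
  q = (11 - (-4)·3.0000 - (-3)·1.9000) / (9) = 3.1889
  r = (-2 - (-3)·3.0000 - (-3)·1.7000) / (-9) = -1.3444
Iteration 2:
  p = (-3 - (-2)·3.1889 - (3)·-1.3444) / (7) = 1.0587
  q = (11 - (-4)·-0.7571 - (-3)·-1.3444) / (9) = 0.4376
  r = (-2 - (-3)·-0.7571 - (-3)·3.1889) / (-9) = -0.5884
Change: (1.8158, -2.7513, 0.7560) → max |·| = 2.7513

2.7513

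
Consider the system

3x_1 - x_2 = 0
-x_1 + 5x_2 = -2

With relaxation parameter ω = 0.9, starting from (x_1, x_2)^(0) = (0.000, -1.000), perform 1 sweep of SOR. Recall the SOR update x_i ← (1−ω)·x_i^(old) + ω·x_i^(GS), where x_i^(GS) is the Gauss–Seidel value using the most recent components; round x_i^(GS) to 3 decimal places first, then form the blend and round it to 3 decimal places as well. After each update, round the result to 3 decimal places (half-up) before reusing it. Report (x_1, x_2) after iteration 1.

(-0.300, -0.514)

Iteration 1:
  x_1: GS value = (0 - (-1)·-1.000) / (3) = -0.333;  x_1 ← (1−ω)·0.000 + ω·-0.333 = -0.300
  x_2: GS value = (-2 - (-1)·-0.300) / (5) = -0.460;  x_2 ← (1−ω)·-1.000 + ω·-0.460 = -0.514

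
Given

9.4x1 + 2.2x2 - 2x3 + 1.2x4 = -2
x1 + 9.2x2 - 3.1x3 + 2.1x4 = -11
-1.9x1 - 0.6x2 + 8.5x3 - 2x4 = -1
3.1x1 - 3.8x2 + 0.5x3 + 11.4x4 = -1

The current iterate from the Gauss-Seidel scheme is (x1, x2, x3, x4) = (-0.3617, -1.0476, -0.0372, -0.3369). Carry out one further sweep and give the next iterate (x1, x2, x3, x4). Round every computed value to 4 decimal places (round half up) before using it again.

(0.0675, -1.1386, -0.2622, -0.4741)

One sweep:
  x1 = (-2 - (2.2)·-1.0476 - (-2)·-0.0372 - (1.2)·-0.3369) / (9.4) = 0.0675
  x2 = (-11 - (1)·0.0675 - (-3.1)·-0.0372 - (2.1)·-0.3369) / (9.2) = -1.1386
  x3 = (-1 - (-1.9)·0.0675 - (-0.6)·-1.1386 - (-2)·-0.3369) / (8.5) = -0.2622
  x4 = (-1 - (3.1)·0.0675 - (-3.8)·-1.1386 - (0.5)·-0.2622) / (11.4) = -0.4741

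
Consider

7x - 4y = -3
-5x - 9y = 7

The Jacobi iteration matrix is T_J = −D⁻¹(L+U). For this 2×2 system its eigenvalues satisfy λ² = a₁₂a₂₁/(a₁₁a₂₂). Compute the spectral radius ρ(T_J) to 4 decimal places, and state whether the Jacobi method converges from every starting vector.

0.5634

a₁₂a₂₁/(a₁₁a₂₂) = (-4)·(-5) / ((7)·(-9)) = -0.317460
ρ = √|-0.317460| = √0.317460 = 0.5634
ρ < 1, so Jacobi converges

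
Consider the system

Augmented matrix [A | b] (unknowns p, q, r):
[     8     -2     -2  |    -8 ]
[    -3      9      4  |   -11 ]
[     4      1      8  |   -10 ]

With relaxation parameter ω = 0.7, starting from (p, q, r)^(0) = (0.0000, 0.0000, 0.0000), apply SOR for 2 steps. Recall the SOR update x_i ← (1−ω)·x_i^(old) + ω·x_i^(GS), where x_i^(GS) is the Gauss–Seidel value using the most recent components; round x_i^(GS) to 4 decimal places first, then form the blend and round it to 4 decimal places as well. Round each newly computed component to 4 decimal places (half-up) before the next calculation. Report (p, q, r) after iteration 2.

(-1.1829, -1.2690, -0.5122)

Iteration 1:
  p: GS value = (-8 - (-2)·0.0000 - (-2)·0.0000) / (8) = -1.0000;  p ← (1−ω)·0.0000 + ω·-1.0000 = -0.7000
  q: GS value = (-11 - (-3)·-0.7000 - (4)·0.0000) / (9) = -1.4556;  q ← (1−ω)·0.0000 + ω·-1.4556 = -1.0189
  r: GS value = (-10 - (4)·-0.7000 - (1)·-1.0189) / (8) = -0.7726;  r ← (1−ω)·0.0000 + ω·-0.7726 = -0.5408
Iteration 2:
  p: GS value = (-8 - (-2)·-1.0189 - (-2)·-0.5408) / (8) = -1.3899;  p ← (1−ω)·-0.7000 + ω·-1.3899 = -1.1829
  q: GS value = (-11 - (-3)·-1.1829 - (4)·-0.5408) / (9) = -1.3762;  q ← (1−ω)·-1.0189 + ω·-1.3762 = -1.2690
  r: GS value = (-10 - (4)·-1.1829 - (1)·-1.2690) / (8) = -0.4999;  r ← (1−ω)·-0.5408 + ω·-0.4999 = -0.5122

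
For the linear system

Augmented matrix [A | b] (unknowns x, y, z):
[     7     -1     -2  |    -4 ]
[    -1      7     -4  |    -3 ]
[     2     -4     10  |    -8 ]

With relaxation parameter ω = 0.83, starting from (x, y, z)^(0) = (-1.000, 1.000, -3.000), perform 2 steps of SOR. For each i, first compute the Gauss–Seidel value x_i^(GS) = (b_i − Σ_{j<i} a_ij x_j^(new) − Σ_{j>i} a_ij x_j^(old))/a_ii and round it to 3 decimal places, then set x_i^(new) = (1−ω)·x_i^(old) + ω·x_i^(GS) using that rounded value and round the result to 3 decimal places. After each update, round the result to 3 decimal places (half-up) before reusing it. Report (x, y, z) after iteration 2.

Iteration 1:
  x: GS value = (-4 - (-1)·1.000 - (-2)·-3.000) / (7) = -1.286;  x ← (1−ω)·-1.000 + ω·-1.286 = -1.237
  y: GS value = (-3 - (-1)·-1.237 - (-4)·-3.000) / (7) = -2.320;  y ← (1−ω)·1.000 + ω·-2.320 = -1.756
  z: GS value = (-8 - (2)·-1.237 - (-4)·-1.756) / (10) = -1.255;  z ← (1−ω)·-3.000 + ω·-1.255 = -1.552
Iteration 2:
  x: GS value = (-4 - (-1)·-1.756 - (-2)·-1.552) / (7) = -1.266;  x ← (1−ω)·-1.237 + ω·-1.266 = -1.261
  y: GS value = (-3 - (-1)·-1.261 - (-4)·-1.552) / (7) = -1.496;  y ← (1−ω)·-1.756 + ω·-1.496 = -1.540
  z: GS value = (-8 - (2)·-1.261 - (-4)·-1.540) / (10) = -1.164;  z ← (1−ω)·-1.552 + ω·-1.164 = -1.230

(-1.261, -1.540, -1.230)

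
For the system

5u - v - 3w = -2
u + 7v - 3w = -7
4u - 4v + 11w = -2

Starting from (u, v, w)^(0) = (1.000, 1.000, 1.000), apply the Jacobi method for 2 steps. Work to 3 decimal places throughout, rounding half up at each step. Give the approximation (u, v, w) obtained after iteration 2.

Iteration 1:
  u = (-2 - (-1)·1.000 - (-3)·1.000) / (5) = 0.400
  v = (-7 - (1)·1.000 - (-3)·1.000) / (7) = -0.714
  w = (-2 - (4)·1.000 - (-4)·1.000) / (11) = -0.182
Iteration 2:
  u = (-2 - (-1)·-0.714 - (-3)·-0.182) / (5) = -0.652
  v = (-7 - (1)·0.400 - (-3)·-0.182) / (7) = -1.135
  w = (-2 - (4)·0.400 - (-4)·-0.714) / (11) = -0.587

(-0.652, -1.135, -0.587)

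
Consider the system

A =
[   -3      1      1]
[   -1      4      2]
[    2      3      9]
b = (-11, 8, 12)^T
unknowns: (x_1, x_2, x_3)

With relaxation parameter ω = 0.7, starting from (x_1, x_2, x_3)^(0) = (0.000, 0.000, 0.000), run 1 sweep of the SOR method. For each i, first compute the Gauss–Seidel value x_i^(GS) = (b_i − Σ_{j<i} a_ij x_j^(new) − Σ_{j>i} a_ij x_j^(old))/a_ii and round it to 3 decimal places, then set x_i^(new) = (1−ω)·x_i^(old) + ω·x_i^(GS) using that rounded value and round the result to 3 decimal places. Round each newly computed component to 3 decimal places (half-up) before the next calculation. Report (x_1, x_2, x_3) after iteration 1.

Iteration 1:
  x_1: GS value = (-11 - (1)·0.000 - (1)·0.000) / (-3) = 3.667;  x_1 ← (1−ω)·0.000 + ω·3.667 = 2.567
  x_2: GS value = (8 - (-1)·2.567 - (2)·0.000) / (4) = 2.642;  x_2 ← (1−ω)·0.000 + ω·2.642 = 1.849
  x_3: GS value = (12 - (2)·2.567 - (3)·1.849) / (9) = 0.147;  x_3 ← (1−ω)·0.000 + ω·0.147 = 0.103

(2.567, 1.849, 0.103)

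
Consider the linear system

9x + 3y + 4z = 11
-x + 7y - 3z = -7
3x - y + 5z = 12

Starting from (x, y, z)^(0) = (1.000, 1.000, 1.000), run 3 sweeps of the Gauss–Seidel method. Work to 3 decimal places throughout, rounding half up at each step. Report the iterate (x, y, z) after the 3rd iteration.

Iteration 1:
  x = (11 - (3)·1.000 - (4)·1.000) / (9) = 0.444
  y = (-7 - (-1)·0.444 - (-3)·1.000) / (7) = -0.508
  z = (12 - (3)·0.444 - (-1)·-0.508) / (5) = 2.032
Iteration 2:
  x = (11 - (3)·-0.508 - (4)·2.032) / (9) = 0.488
  y = (-7 - (-1)·0.488 - (-3)·2.032) / (7) = -0.059
  z = (12 - (3)·0.488 - (-1)·-0.059) / (5) = 2.095
Iteration 3:
  x = (11 - (3)·-0.059 - (4)·2.095) / (9) = 0.311
  y = (-7 - (-1)·0.311 - (-3)·2.095) / (7) = -0.058
  z = (12 - (3)·0.311 - (-1)·-0.058) / (5) = 2.202

(0.311, -0.058, 2.202)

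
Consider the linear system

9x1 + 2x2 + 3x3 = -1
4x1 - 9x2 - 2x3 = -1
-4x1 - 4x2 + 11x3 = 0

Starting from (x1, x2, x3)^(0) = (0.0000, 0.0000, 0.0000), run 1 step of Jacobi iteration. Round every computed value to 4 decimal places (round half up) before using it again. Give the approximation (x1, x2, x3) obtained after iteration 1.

(-0.1111, 0.1111, 0.0000)

Iteration 1:
  x1 = (-1 - (2)·0.0000 - (3)·0.0000) / (9) = -0.1111
  x2 = (-1 - (4)·0.0000 - (-2)·0.0000) / (-9) = 0.1111
  x3 = (0 - (-4)·0.0000 - (-4)·0.0000) / (11) = 0.0000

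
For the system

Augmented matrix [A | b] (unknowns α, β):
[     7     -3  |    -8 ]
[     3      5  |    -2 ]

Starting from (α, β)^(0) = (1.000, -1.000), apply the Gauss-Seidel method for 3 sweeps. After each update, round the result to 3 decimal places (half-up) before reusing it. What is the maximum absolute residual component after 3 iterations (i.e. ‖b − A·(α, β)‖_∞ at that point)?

0.304

Iteration 1:
  α = (-8 - (-3)·-1.000) / (7) = -1.571
  β = (-2 - (3)·-1.571) / (5) = 0.543
Iteration 2:
  α = (-8 - (-3)·0.543) / (7) = -0.910
  β = (-2 - (3)·-0.910) / (5) = 0.146
Iteration 3:
  α = (-8 - (-3)·0.146) / (7) = -1.080
  β = (-2 - (3)·-1.080) / (5) = 0.248
Residual b − A·x = (0.304, 0.000); ∞-norm = 0.304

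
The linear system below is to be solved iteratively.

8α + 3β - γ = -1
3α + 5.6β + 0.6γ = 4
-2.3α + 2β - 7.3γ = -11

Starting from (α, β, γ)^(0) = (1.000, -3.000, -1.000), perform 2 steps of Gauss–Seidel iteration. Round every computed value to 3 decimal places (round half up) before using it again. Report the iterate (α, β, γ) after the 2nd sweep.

Iteration 1:
  α = (-1 - (3)·-3.000 - (-1)·-1.000) / (8) = 0.875
  β = (4 - (3)·0.875 - (0.6)·-1.000) / (5.6) = 0.353
  γ = (-11 - (-2.3)·0.875 - (2)·0.353) / (-7.3) = 1.328
Iteration 2:
  α = (-1 - (3)·0.353 - (-1)·1.328) / (8) = -0.091
  β = (4 - (3)·-0.091 - (0.6)·1.328) / (5.6) = 0.621
  γ = (-11 - (-2.3)·-0.091 - (2)·0.621) / (-7.3) = 1.706

(-0.091, 0.621, 1.706)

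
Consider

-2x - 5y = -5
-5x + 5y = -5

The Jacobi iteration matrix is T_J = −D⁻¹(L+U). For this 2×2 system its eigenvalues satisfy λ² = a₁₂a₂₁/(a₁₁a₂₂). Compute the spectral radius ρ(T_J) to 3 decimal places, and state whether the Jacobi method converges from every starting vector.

1.581

a₁₂a₂₁/(a₁₁a₂₂) = (-5)·(-5) / ((-2)·(5)) = -2.500000
ρ = √|-2.500000| = √2.500000 = 1.581
ρ > 1, so Jacobi diverges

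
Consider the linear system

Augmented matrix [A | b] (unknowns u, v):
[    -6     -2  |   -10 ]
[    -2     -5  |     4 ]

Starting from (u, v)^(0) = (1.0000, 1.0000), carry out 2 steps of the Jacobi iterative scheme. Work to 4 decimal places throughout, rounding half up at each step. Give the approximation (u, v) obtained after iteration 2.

(2.0667, -1.3333)

Iteration 1:
  u = (-10 - (-2)·1.0000) / (-6) = 1.3333
  v = (4 - (-2)·1.0000) / (-5) = -1.2000
Iteration 2:
  u = (-10 - (-2)·-1.2000) / (-6) = 2.0667
  v = (4 - (-2)·1.3333) / (-5) = -1.3333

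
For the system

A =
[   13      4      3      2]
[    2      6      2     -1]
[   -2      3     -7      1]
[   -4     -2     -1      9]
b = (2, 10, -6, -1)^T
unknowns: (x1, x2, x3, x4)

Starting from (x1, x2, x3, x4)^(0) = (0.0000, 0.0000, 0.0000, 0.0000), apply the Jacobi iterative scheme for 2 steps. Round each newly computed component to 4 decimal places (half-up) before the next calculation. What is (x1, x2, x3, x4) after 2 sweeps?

(-0.5397, 1.3112, 1.5116, 0.4229)

Iteration 1:
  x1 = (2 - (4)·0.0000 - (3)·0.0000 - (2)·0.0000) / (13) = 0.1538
  x2 = (10 - (2)·0.0000 - (2)·0.0000 - (-1)·0.0000) / (6) = 1.6667
  x3 = (-6 - (-2)·0.0000 - (3)·0.0000 - (1)·0.0000) / (-7) = 0.8571
  x4 = (-1 - (-4)·0.0000 - (-2)·0.0000 - (-1)·0.0000) / (9) = -0.1111
Iteration 2:
  x1 = (2 - (4)·1.6667 - (3)·0.8571 - (2)·-0.1111) / (13) = -0.5397
  x2 = (10 - (2)·0.1538 - (2)·0.8571 - (-1)·-0.1111) / (6) = 1.3112
  x3 = (-6 - (-2)·0.1538 - (3)·1.6667 - (1)·-0.1111) / (-7) = 1.5116
  x4 = (-1 - (-4)·0.1538 - (-2)·1.6667 - (-1)·0.8571) / (9) = 0.4229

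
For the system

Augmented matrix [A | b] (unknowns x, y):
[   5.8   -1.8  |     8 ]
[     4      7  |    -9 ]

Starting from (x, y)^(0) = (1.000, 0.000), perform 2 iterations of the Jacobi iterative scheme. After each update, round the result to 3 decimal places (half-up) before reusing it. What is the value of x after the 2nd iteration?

Iteration 1:
  x = (8 - (-1.8)·0.000) / (5.8) = 1.379
  y = (-9 - (4)·1.000) / (7) = -1.857
Iteration 2:
  x = (8 - (-1.8)·-1.857) / (5.8) = 0.803
  y = (-9 - (4)·1.379) / (7) = -2.074

0.803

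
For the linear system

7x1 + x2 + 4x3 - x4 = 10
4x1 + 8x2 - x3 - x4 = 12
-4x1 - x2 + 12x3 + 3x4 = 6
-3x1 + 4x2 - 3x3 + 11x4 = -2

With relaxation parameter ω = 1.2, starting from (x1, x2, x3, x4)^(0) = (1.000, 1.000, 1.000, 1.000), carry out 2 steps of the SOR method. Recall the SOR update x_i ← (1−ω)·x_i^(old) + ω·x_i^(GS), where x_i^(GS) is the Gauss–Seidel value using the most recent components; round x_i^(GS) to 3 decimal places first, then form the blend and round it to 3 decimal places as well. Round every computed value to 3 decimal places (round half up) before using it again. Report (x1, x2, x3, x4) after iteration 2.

(0.818, 1.029, 1.087, 0.071)

Iteration 1:
  x1: GS value = (10 - (1)·1.000 - (4)·1.000 - (-1)·1.000) / (7) = 0.857;  x1 ← (1−ω)·1.000 + ω·0.857 = 0.828
  x2: GS value = (12 - (4)·0.828 - (-1)·1.000 - (-1)·1.000) / (8) = 1.336;  x2 ← (1−ω)·1.000 + ω·1.336 = 1.403
  x3: GS value = (6 - (-4)·0.828 - (-1)·1.403 - (3)·1.000) / (12) = 0.643;  x3 ← (1−ω)·1.000 + ω·0.643 = 0.572
  x4: GS value = (-2 - (-3)·0.828 - (4)·1.403 - (-3)·0.572) / (11) = -0.310;  x4 ← (1−ω)·1.000 + ω·-0.310 = -0.572
Iteration 2:
  x1: GS value = (10 - (1)·1.403 - (4)·0.572 - (-1)·-0.572) / (7) = 0.820;  x1 ← (1−ω)·0.828 + ω·0.820 = 0.818
  x2: GS value = (12 - (4)·0.818 - (-1)·0.572 - (-1)·-0.572) / (8) = 1.091;  x2 ← (1−ω)·1.403 + ω·1.091 = 1.029
  x3: GS value = (6 - (-4)·0.818 - (-1)·1.029 - (3)·-0.572) / (12) = 1.001;  x3 ← (1−ω)·0.572 + ω·1.001 = 1.087
  x4: GS value = (-2 - (-3)·0.818 - (4)·1.029 - (-3)·1.087) / (11) = -0.036;  x4 ← (1−ω)·-0.572 + ω·-0.036 = 0.071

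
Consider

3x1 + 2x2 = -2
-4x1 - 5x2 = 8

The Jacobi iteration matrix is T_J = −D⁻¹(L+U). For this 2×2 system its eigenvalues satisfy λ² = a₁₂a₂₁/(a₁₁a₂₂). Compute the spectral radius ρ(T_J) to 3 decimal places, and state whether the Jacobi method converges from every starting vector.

a₁₂a₂₁/(a₁₁a₂₂) = (2)·(-4) / ((3)·(-5)) = 0.533333
ρ = √|0.533333| = √0.533333 = 0.730
ρ < 1, so Jacobi converges

0.730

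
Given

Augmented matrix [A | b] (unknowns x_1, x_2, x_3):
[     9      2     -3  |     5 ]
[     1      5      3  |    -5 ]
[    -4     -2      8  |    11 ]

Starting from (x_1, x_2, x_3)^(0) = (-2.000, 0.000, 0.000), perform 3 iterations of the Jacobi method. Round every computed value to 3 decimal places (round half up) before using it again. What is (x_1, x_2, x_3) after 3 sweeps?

(1.353, -2.065, 1.448)

Iteration 1:
  x_1 = (5 - (2)·0.000 - (-3)·0.000) / (9) = 0.556
  x_2 = (-5 - (1)·-2.000 - (3)·0.000) / (5) = -0.600
  x_3 = (11 - (-4)·-2.000 - (-2)·0.000) / (8) = 0.375
Iteration 2:
  x_1 = (5 - (2)·-0.600 - (-3)·0.375) / (9) = 0.814
  x_2 = (-5 - (1)·0.556 - (3)·0.375) / (5) = -1.336
  x_3 = (11 - (-4)·0.556 - (-2)·-0.600) / (8) = 1.503
Iteration 3:
  x_1 = (5 - (2)·-1.336 - (-3)·1.503) / (9) = 1.353
  x_2 = (-5 - (1)·0.814 - (3)·1.503) / (5) = -2.065
  x_3 = (11 - (-4)·0.814 - (-2)·-1.336) / (8) = 1.448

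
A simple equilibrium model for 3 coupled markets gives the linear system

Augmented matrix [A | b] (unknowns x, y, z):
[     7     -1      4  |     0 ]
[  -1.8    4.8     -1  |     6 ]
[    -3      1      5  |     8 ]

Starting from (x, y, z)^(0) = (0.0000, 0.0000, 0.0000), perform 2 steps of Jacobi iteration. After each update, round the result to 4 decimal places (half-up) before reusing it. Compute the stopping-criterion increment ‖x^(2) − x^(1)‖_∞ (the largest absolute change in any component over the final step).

Iteration 1:
  x = (0 - (-1)·0.0000 - (4)·0.0000) / (7) = 0.0000
  y = (6 - (-1.8)·0.0000 - (-1)·0.0000) / (4.8) = 1.2500
  z = (8 - (-3)·0.0000 - (1)·0.0000) / (5) = 1.6000
Iteration 2:
  x = (0 - (-1)·1.2500 - (4)·1.6000) / (7) = -0.7357
  y = (6 - (-1.8)·0.0000 - (-1)·1.6000) / (4.8) = 1.5833
  z = (8 - (-3)·0.0000 - (1)·1.2500) / (5) = 1.3500
Change: (-0.7357, 0.3333, -0.2500) → max |·| = 0.7357

0.7357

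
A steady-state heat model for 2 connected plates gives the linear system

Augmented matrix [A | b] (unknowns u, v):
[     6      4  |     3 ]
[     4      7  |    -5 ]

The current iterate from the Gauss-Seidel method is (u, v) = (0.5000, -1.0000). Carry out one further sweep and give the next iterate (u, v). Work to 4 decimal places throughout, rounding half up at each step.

(1.1667, -1.3810)

One sweep:
  u = (3 - (4)·-1.0000) / (6) = 1.1667
  v = (-5 - (4)·1.1667) / (7) = -1.3810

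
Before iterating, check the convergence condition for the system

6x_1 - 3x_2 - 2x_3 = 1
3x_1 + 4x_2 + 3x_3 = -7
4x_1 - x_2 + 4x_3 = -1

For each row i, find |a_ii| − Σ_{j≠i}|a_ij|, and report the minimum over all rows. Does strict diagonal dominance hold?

row 1: |6| − (3+2) = 1
row 2: |4| − (3+3) = -2
row 3: |4| − (4+1) = -1
minimum over rows = -2 → not strictly diagonally dominant

-2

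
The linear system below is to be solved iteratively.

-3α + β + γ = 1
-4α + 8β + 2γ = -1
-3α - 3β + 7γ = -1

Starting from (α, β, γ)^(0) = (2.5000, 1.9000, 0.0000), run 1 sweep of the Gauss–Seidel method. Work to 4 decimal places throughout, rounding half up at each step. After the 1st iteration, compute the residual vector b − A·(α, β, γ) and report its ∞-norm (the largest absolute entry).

Iteration 1:
  α = (1 - (1)·1.9000 - (1)·0.0000) / (-3) = 0.3000
  β = (-1 - (-4)·0.3000 - (2)·0.0000) / (8) = 0.0250
  γ = (-1 - (-3)·0.3000 - (-3)·0.0250) / (7) = -0.0036
Residual b − A·x = (1.8786, 0.0072, 0.0002); ∞-norm = 1.8786

1.8786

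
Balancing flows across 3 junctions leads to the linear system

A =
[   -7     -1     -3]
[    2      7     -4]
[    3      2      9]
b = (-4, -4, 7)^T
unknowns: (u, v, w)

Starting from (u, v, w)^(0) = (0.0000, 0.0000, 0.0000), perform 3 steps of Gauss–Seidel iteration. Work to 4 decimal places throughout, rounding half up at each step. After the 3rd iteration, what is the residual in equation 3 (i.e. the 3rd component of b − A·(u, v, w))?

-0.0003

Iteration 1:
  u = (-4 - (-1)·0.0000 - (-3)·0.0000) / (-7) = 0.5714
  v = (-4 - (2)·0.5714 - (-4)·0.0000) / (7) = -0.7347
  w = (7 - (3)·0.5714 - (2)·-0.7347) / (9) = 0.7506
Iteration 2:
  u = (-4 - (-1)·-0.7347 - (-3)·0.7506) / (-7) = 0.3547
  v = (-4 - (2)·0.3547 - (-4)·0.7506) / (7) = -0.2439
  w = (7 - (3)·0.3547 - (2)·-0.2439) / (9) = 0.7137
Iteration 3:
  u = (-4 - (-1)·-0.2439 - (-3)·0.7137) / (-7) = 0.3004
  v = (-4 - (2)·0.3004 - (-4)·0.7137) / (7) = -0.2494
  w = (7 - (3)·0.3004 - (2)·-0.2494) / (9) = 0.7331
Residual b − A·x = (0.0527, 0.0774, -0.0003)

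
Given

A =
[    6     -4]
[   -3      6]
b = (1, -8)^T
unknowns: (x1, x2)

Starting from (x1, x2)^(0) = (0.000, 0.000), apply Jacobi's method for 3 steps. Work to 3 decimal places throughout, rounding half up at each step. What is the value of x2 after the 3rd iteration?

-1.694

Iteration 1:
  x1 = (1 - (-4)·0.000) / (6) = 0.167
  x2 = (-8 - (-3)·0.000) / (6) = -1.333
Iteration 2:
  x1 = (1 - (-4)·-1.333) / (6) = -0.722
  x2 = (-8 - (-3)·0.167) / (6) = -1.250
Iteration 3:
  x1 = (1 - (-4)·-1.250) / (6) = -0.667
  x2 = (-8 - (-3)·-0.722) / (6) = -1.694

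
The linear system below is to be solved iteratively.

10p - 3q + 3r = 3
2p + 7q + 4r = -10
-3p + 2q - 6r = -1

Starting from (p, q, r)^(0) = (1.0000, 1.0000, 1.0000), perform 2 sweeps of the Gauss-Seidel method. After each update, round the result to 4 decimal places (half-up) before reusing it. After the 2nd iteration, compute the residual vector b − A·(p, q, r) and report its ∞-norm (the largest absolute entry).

Iteration 1:
  p = (3 - (-3)·1.0000 - (3)·1.0000) / (10) = 0.3000
  q = (-10 - (2)·0.3000 - (4)·1.0000) / (7) = -2.0857
  r = (-1 - (-3)·0.3000 - (2)·-2.0857) / (-6) = -0.6786
Iteration 2:
  p = (3 - (-3)·-2.0857 - (3)·-0.6786) / (10) = -0.1221
  q = (-10 - (2)·-0.1221 - (4)·-0.6786) / (7) = -1.0059
  r = (-1 - (-3)·-0.1221 - (2)·-1.0059) / (-6) = -0.1076
Residual b − A·x = (1.5261, -2.2841, -0.0001); ∞-norm = 2.2841

2.2841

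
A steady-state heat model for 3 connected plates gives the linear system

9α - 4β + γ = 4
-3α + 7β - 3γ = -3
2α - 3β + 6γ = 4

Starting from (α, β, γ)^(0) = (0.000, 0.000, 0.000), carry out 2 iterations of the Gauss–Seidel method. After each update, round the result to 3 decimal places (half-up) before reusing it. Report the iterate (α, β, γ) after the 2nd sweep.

(0.294, -0.131, 0.503)

Iteration 1:
  α = (4 - (-4)·0.000 - (1)·0.000) / (9) = 0.444
  β = (-3 - (-3)·0.444 - (-3)·0.000) / (7) = -0.238
  γ = (4 - (2)·0.444 - (-3)·-0.238) / (6) = 0.400
Iteration 2:
  α = (4 - (-4)·-0.238 - (1)·0.400) / (9) = 0.294
  β = (-3 - (-3)·0.294 - (-3)·0.400) / (7) = -0.131
  γ = (4 - (2)·0.294 - (-3)·-0.131) / (6) = 0.503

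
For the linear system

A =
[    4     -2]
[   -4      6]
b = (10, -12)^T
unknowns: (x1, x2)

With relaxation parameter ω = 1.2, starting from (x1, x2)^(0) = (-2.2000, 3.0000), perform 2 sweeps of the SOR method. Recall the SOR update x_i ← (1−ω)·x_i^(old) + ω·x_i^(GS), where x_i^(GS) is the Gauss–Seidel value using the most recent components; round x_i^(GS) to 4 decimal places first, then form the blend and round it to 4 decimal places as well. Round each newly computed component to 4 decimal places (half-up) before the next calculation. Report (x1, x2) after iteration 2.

(2.6672, -0.5047)

Iteration 1:
  x1: GS value = (10 - (-2)·3.0000) / (4) = 4.0000;  x1 ← (1−ω)·-2.2000 + ω·4.0000 = 5.2400
  x2: GS value = (-12 - (-4)·5.2400) / (6) = 1.4933;  x2 ← (1−ω)·3.0000 + ω·1.4933 = 1.1920
Iteration 2:
  x1: GS value = (10 - (-2)·1.1920) / (4) = 3.0960;  x1 ← (1−ω)·5.2400 + ω·3.0960 = 2.6672
  x2: GS value = (-12 - (-4)·2.6672) / (6) = -0.2219;  x2 ← (1−ω)·1.1920 + ω·-0.2219 = -0.5047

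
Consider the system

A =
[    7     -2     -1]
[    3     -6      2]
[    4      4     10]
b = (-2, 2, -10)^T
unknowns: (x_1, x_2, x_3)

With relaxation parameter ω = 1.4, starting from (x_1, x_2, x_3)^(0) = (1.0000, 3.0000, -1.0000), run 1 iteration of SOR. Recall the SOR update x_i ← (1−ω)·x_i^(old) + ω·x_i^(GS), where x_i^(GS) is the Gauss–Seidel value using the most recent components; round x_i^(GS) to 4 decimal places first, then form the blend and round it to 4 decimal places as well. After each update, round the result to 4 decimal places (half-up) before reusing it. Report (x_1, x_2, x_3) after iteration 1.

Iteration 1:
  x_1: GS value = (-2 - (-2)·3.0000 - (-1)·-1.0000) / (7) = 0.4286;  x_1 ← (1−ω)·1.0000 + ω·0.4286 = 0.2000
  x_2: GS value = (2 - (3)·0.2000 - (2)·-1.0000) / (-6) = -0.5667;  x_2 ← (1−ω)·3.0000 + ω·-0.5667 = -1.9934
  x_3: GS value = (-10 - (4)·0.2000 - (4)·-1.9934) / (10) = -0.2826;  x_3 ← (1−ω)·-1.0000 + ω·-0.2826 = 0.0044

(0.2000, -1.9934, 0.0044)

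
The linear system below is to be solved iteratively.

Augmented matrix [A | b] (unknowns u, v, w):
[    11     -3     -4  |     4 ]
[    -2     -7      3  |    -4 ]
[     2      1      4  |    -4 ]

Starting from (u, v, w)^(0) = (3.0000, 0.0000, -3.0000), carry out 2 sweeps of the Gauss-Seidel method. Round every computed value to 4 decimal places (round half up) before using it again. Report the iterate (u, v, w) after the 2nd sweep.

Iteration 1:
  u = (4 - (-3)·0.0000 - (-4)·-3.0000) / (11) = -0.7273
  v = (-4 - (-2)·-0.7273 - (3)·-3.0000) / (-7) = -0.5065
  w = (-4 - (2)·-0.7273 - (1)·-0.5065) / (4) = -0.5097
Iteration 2:
  u = (4 - (-3)·-0.5065 - (-4)·-0.5097) / (11) = 0.0402
  v = (-4 - (-2)·0.0402 - (3)·-0.5097) / (-7) = 0.3415
  w = (-4 - (2)·0.0402 - (1)·0.3415) / (4) = -1.1055

(0.0402, 0.3415, -1.1055)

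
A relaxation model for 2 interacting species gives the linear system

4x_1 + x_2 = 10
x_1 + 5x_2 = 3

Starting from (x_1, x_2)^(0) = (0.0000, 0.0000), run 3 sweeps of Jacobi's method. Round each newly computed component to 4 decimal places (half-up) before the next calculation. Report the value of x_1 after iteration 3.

Iteration 1:
  x_1 = (10 - (1)·0.0000) / (4) = 2.5000
  x_2 = (3 - (1)·0.0000) / (5) = 0.6000
Iteration 2:
  x_1 = (10 - (1)·0.6000) / (4) = 2.3500
  x_2 = (3 - (1)·2.5000) / (5) = 0.1000
Iteration 3:
  x_1 = (10 - (1)·0.1000) / (4) = 2.4750
  x_2 = (3 - (1)·2.3500) / (5) = 0.1300

2.4750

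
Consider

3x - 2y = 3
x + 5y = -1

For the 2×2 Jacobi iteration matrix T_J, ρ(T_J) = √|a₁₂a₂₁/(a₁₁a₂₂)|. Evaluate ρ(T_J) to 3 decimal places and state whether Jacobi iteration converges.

0.365

a₁₂a₂₁/(a₁₁a₂₂) = (-2)·(1) / ((3)·(5)) = -0.133333
ρ = √|-0.133333| = √0.133333 = 0.365
ρ < 1, so Jacobi converges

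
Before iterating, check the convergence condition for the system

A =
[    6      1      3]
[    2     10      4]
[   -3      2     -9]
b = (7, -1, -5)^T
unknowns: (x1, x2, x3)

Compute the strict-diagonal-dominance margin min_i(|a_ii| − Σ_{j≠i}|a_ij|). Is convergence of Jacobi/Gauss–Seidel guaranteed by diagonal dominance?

row 1: |6| − (1+3) = 2
row 2: |10| − (2+4) = 4
row 3: |-9| − (3+2) = 4
minimum over rows = 2 → strictly diagonally dominant (convergence guaranteed)

2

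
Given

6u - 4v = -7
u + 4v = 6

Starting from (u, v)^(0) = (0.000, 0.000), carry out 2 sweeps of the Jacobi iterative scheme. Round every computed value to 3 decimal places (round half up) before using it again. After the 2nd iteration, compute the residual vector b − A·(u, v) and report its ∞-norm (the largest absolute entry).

Iteration 1:
  u = (-7 - (-4)·0.000) / (6) = -1.167
  v = (6 - (1)·0.000) / (4) = 1.500
Iteration 2:
  u = (-7 - (-4)·1.500) / (6) = -0.167
  v = (6 - (1)·-1.167) / (4) = 1.792
Residual b − A·x = (1.170, -1.001); ∞-norm = 1.170

1.170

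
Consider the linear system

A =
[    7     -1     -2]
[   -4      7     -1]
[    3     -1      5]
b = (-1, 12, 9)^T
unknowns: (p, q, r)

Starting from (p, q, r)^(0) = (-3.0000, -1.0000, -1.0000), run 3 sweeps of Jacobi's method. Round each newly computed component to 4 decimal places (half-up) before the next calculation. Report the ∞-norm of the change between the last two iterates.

Iteration 1:
  p = (-1 - (-1)·-1.0000 - (-2)·-1.0000) / (7) = -0.5714
  q = (12 - (-4)·-3.0000 - (-1)·-1.0000) / (7) = -0.1429
  r = (9 - (3)·-3.0000 - (-1)·-1.0000) / (5) = 3.4000
Iteration 2:
  p = (-1 - (-1)·-0.1429 - (-2)·3.4000) / (7) = 0.8082
  q = (12 - (-4)·-0.5714 - (-1)·3.4000) / (7) = 1.8735
  r = (9 - (3)·-0.5714 - (-1)·-0.1429) / (5) = 2.1143
Iteration 3:
  p = (-1 - (-1)·1.8735 - (-2)·2.1143) / (7) = 0.7289
  q = (12 - (-4)·0.8082 - (-1)·2.1143) / (7) = 2.4782
  r = (9 - (3)·0.8082 - (-1)·1.8735) / (5) = 1.6898
Change: (-0.0793, 0.6047, -0.4245) → max |·| = 0.6047

0.6047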